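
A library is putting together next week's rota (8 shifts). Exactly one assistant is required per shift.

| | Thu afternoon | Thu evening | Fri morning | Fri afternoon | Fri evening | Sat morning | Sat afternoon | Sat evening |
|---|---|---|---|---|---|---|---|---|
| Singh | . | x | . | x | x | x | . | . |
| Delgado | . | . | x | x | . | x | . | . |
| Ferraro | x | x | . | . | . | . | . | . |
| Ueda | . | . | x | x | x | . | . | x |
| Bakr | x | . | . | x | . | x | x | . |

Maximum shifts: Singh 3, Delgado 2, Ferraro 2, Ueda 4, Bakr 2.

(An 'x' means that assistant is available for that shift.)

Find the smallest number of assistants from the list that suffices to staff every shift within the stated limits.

8 slots to fill and no one can take more than 4, so at least ⌈8/4⌉ = 2 assistants are needed.
Any 2 assistants together have capacity at most 4+3 = 7 < 8 slots, so 2 can never suffice.
Singh, Ueda, and Bakr alone can cover everything: Thu afternoon→Bakr, Thu evening→Singh, Fri morning→Ueda, Fri afternoon→Ueda, Fri evening→Singh, Sat morning→Singh, Sat afternoon→Bakr, Sat evening→Ueda.

3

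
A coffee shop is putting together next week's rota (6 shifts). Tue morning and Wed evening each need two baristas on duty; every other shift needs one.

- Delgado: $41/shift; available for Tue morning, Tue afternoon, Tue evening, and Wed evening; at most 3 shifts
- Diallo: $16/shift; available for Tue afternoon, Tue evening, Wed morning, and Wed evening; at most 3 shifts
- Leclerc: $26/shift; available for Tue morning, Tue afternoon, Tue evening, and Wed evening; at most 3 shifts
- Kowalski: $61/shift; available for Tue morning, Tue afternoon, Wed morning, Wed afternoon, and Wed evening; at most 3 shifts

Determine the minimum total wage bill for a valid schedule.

Wed afternoon can only be covered by Kowalski, so that assignment is forced.
Picking the cheapest available barista for each shift independently would cost $218, but that ignores the shift limits.
An optimal schedule: Tue morning→Leclerc+Delgado, Tue afternoon→Leclerc, Tue evening→Diallo, Wed morning→Diallo, Wed afternoon→Kowalski, Wed evening→Diallo+Leclerc.
Total: 26 + 41 + 26 + 16 + 16 + 61 + 16 + 26 = $228.

$228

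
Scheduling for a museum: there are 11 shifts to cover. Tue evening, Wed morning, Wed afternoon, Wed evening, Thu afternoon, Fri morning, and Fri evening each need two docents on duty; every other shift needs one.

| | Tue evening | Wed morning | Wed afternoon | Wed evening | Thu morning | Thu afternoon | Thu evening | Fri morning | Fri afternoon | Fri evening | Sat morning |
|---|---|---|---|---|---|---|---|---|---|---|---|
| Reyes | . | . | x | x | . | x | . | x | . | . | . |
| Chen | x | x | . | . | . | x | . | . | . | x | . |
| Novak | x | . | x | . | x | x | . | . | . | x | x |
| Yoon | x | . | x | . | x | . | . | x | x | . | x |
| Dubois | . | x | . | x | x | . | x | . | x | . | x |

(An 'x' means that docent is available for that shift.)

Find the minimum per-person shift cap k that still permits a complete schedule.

With 5 docents and 18 worker-slots to fill, someone must work at least ⌈18/5⌉ = 4 shifts, so k ≥ 4.
k = 4 works: Tue evening→Chen+Novak, Wed morning→Chen+Dubois, Wed afternoon→Reyes+Novak, Wed evening→Reyes+Dubois, Thu morning→Novak, Thu afternoon→Reyes+Chen, Thu evening→Dubois, Fri morning→Reyes+Yoon, Fri afternoon→Yoon, Fri evening→Chen+Novak, Sat morning→Yoon.
Loads: Reyes 4, Chen 4, Novak 4, Yoon 3, Dubois 3 — all ≤ 4.

4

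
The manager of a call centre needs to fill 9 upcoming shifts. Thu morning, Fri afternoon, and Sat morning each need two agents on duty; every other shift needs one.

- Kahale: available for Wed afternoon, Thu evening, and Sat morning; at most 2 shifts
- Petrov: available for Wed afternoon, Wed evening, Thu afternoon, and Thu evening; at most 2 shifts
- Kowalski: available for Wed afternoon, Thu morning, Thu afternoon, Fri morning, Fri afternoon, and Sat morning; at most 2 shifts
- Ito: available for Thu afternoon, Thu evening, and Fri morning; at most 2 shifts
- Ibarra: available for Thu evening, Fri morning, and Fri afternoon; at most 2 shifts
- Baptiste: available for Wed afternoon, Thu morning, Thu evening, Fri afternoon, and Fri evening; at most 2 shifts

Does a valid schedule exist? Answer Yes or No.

Total capacity is 12 and 12 slots are needed, so capacity alone doesn't rule it out.
Shifts {Thu morning, Fri afternoon, Fri evening, Sat morning} need 7 worker-slots in total, but the agents available for any of those shifts (Kahale, Kowalski, Ibarra, and Baptiste) can supply at most 6 among them. So no valid schedule exists.

No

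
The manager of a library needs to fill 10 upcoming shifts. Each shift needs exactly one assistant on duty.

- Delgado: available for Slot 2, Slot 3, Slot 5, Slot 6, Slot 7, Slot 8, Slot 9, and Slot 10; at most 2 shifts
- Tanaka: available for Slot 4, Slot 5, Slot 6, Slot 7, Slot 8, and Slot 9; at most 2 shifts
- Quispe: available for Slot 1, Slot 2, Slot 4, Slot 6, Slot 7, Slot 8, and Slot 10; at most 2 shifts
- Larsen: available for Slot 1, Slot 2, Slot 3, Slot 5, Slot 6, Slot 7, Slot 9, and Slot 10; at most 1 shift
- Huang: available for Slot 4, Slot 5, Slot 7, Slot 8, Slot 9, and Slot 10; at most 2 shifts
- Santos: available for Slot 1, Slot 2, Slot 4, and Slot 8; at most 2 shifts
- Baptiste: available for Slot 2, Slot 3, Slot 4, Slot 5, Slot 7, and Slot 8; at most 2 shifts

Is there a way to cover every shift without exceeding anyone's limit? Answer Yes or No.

Yes

One valid schedule: Slot 1→Quispe, Slot 2→Larsen, Slot 3→Delgado, Slot 4→Tanaka, Slot 5→Huang, Slot 6→Delgado, Slot 7→Huang, Slot 8→Santos, Slot 9→Tanaka, Slot 10→Quispe.
Loads: Delgado 2/2, Tanaka 2/2, Quispe 2/2, Larsen 1/1, Huang 2/2, Santos 1/2, Baptiste 0/2 — all within limits.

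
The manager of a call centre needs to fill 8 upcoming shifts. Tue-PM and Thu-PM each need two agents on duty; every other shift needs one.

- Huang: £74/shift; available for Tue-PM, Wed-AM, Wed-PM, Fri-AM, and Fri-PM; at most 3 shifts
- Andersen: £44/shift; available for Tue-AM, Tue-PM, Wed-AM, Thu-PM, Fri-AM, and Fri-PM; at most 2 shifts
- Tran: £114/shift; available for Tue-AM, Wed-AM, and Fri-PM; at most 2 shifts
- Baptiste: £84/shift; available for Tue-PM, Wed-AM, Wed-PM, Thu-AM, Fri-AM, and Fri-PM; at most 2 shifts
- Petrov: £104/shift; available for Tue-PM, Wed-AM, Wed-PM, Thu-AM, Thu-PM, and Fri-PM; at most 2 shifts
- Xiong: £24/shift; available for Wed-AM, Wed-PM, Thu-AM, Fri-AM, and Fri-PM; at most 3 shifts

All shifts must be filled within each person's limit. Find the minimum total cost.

Thu-PM can only be covered by Andersen and Petrov, so that assignment is forced.
Picking the cheapest available agent for each shift independently would cost £430, but that ignores the shift limits.
An optimal schedule: Tue-AM→Andersen, Tue-PM→Huang+Baptiste, Wed-AM→Huang, Wed-PM→Xiong, Thu-AM→Xiong, Thu-PM→Andersen+Petrov, Fri-AM→Xiong, Fri-PM→Huang.
Total: 44 + 74 + 84 + 74 + 24 + 24 + 44 + 104 + 24 + 74 = £570.

£570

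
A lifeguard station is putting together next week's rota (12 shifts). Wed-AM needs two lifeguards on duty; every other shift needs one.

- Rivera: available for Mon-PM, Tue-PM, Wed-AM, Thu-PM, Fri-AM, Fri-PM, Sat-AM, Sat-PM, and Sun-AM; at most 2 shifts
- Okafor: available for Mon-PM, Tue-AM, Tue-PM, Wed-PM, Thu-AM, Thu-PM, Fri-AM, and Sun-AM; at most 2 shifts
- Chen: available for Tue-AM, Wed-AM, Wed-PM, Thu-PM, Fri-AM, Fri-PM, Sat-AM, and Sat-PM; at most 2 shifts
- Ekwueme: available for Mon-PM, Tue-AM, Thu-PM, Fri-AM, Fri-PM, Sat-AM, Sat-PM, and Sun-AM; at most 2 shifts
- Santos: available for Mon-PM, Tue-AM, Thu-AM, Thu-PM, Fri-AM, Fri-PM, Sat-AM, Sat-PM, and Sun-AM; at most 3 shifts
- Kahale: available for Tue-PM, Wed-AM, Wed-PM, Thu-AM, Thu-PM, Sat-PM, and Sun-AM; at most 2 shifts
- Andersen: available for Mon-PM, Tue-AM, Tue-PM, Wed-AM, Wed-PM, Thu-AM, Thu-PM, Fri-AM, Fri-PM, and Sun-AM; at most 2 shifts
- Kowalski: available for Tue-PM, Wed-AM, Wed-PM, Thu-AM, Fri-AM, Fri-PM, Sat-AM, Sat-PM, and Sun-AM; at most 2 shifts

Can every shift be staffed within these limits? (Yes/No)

One valid schedule: Mon-PM→Rivera, Tue-AM→Okafor, Tue-PM→Rivera, Wed-AM→Kahale+Andersen, Wed-PM→Okafor, Thu-AM→Santos, Thu-PM→Ekwueme, Fri-AM→Santos, Fri-PM→Chen, Sat-AM→Chen, Sat-PM→Ekwueme, Sun-AM→Santos.
Loads: Rivera 2/2, Okafor 2/2, Chen 2/2, Ekwueme 2/2, Santos 3/3, Kahale 1/2, Andersen 1/2, Kowalski 0/2 — all within limits.

Yes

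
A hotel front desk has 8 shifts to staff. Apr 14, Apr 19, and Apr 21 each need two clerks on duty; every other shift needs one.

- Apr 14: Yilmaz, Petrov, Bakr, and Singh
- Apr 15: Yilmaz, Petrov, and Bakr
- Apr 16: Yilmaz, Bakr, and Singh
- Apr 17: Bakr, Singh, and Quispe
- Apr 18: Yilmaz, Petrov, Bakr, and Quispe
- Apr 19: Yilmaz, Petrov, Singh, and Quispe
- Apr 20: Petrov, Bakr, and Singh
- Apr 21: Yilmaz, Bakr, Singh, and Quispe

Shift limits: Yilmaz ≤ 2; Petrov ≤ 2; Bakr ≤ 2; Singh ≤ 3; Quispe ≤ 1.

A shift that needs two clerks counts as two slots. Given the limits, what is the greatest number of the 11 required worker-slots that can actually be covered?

Total capacity across all clerks is 2+2+2+3+1 = 10, and 11 slots are needed, so at most 10 can be filled.
An assignment achieving 10: Apr 14→Petrov+Singh, Apr 15→Yilmaz, Apr 16→Yilmaz, Apr 17→Bakr, Apr 18→Bakr, Apr 19→Singh+Quispe, Apr 20→Petrov, Apr 21→Singh.
Loads: Yilmaz 2/2, Petrov 2/2, Bakr 2/2, Singh 3/3, Quispe 1/1.

10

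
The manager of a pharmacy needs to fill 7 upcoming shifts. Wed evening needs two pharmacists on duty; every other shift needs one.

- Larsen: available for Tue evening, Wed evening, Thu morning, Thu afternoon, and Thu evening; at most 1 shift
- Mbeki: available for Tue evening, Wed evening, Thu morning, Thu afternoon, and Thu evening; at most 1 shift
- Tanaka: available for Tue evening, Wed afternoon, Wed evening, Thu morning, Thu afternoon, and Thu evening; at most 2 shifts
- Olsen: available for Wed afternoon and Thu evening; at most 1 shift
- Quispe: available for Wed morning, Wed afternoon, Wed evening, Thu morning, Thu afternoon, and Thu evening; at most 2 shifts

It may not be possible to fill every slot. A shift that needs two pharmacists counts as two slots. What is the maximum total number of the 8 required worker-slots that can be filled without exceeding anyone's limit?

Total capacity across all pharmacists is 1+1+2+1+2 = 7, and 8 slots are needed, so at most 7 can be filled.
An assignment achieving 7: Tue evening→Larsen, Wed morning→Quispe, Wed afternoon→Tanaka, Wed evening→Mbeki+Tanaka, Thu morning→Quispe, Thu evening→Olsen.
Loads: Larsen 1/1, Mbeki 1/1, Tanaka 2/2, Olsen 1/1, Quispe 2/2.

7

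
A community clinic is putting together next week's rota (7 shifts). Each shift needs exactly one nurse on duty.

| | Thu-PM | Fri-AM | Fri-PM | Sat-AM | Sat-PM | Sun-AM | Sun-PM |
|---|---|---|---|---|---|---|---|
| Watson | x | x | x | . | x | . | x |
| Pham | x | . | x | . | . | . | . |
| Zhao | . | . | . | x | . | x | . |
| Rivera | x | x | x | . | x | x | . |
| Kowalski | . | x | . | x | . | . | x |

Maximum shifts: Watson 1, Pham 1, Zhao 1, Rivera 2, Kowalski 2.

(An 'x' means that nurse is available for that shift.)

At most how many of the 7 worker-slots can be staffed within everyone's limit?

Total capacity across all nurses is 1+1+1+2+2 = 7, and 7 slots are needed, so at most 7 can be filled.
An assignment achieving 7: Thu-PM→Pham, Fri-AM→Kowalski, Fri-PM→Rivera, Sat-AM→Zhao, Sat-PM→Watson, Sun-AM→Rivera, Sun-PM→Kowalski.
Loads: Watson 1/1, Pham 1/1, Zhao 1/1, Rivera 2/2, Kowalski 2/2.

7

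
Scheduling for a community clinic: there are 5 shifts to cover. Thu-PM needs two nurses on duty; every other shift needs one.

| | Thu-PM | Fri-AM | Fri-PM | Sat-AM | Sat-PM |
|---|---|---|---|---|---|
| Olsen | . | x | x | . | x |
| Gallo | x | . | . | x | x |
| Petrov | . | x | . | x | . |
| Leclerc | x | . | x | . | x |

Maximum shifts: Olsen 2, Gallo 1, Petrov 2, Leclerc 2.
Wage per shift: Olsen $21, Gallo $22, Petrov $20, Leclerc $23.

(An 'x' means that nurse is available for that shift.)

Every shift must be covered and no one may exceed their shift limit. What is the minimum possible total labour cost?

Thu-PM can only be covered by Gallo and Leclerc, so that assignment is forced.
Picking the cheapest available nurse for each shift independently would cost $127, and that bound is achievable.
An optimal schedule: Thu-PM→Gallo+Leclerc, Fri-AM→Petrov, Fri-PM→Olsen, Sat-AM→Petrov, Sat-PM→Olsen.
Total: 22 + 23 + 20 + 21 + 20 + 21 = $127.

$127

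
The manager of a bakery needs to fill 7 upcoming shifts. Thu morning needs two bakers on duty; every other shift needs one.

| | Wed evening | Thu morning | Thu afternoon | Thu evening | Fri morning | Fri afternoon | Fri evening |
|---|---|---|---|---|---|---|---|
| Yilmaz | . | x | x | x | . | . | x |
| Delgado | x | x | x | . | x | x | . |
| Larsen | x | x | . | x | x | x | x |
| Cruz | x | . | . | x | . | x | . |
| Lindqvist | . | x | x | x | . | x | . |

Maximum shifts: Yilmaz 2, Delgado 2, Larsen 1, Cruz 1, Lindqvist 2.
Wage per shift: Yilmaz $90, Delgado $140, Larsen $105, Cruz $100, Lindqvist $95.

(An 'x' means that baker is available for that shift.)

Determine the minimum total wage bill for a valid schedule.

$855

Picking the cheapest available baker for each shift independently would cost $755, but that ignores the shift limits.
An optimal schedule: Wed evening→Delgado, Thu morning→Larsen+Lindqvist, Thu afternoon→Yilmaz, Thu evening→Cruz, Fri morning→Delgado, Fri afternoon→Lindqvist, Fri evening→Yilmaz.
Total: 140 + 105 + 95 + 90 + 100 + 140 + 95 + 90 = $855.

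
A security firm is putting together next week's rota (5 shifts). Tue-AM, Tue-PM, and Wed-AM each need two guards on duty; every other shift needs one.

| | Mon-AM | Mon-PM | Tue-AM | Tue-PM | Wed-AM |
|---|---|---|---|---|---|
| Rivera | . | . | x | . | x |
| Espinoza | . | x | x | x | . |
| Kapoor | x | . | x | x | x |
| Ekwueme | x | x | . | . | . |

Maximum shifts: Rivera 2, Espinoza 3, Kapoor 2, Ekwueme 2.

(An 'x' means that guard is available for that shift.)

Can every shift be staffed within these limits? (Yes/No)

Tue-PM can only be covered by Espinoza and Kapoor, so that assignment is forced.
Wed-AM can only be covered by Rivera and Kapoor, so that assignment is forced.
One valid schedule: Mon-AM→Ekwueme, Mon-PM→Espinoza, Tue-AM→Rivera+Espinoza, Tue-PM→Espinoza+Kapoor, Wed-AM→Rivera+Kapoor.
Loads: Rivera 2/2, Espinoza 3/3, Kapoor 2/2, Ekwueme 1/2 — all within limits.

Yes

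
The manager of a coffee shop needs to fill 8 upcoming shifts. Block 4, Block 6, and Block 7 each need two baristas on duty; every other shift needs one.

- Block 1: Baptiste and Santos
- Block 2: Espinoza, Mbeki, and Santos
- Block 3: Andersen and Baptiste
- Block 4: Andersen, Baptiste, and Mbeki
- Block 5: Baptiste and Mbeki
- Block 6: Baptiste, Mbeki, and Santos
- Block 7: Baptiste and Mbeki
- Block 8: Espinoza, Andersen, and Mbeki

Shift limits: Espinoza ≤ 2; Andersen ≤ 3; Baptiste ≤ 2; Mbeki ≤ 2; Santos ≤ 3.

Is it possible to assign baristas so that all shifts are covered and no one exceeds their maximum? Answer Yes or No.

Total capacity is 12 and 11 slots are needed, so capacity alone doesn't rule it out.
Shifts {Block 4, Block 5, Block 6, Block 7} need 7 worker-slots in total, but the baristas available for any of those shifts (Andersen, Baptiste, Mbeki, and Santos) can supply at most 6 among them. So no valid schedule exists.

No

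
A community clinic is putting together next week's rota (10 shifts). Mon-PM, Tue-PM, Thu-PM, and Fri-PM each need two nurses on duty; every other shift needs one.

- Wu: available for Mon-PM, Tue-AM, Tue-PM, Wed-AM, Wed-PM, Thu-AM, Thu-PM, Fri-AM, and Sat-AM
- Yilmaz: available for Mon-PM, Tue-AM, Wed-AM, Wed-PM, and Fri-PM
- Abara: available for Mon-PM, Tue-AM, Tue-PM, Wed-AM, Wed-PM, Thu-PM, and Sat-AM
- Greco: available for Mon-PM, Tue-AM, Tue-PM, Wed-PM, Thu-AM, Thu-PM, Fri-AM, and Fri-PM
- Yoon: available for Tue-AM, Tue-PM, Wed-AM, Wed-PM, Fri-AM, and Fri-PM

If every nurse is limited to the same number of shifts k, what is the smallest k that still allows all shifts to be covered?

With 5 nurses and 14 worker-slots to fill, someone must work at least ⌈14/5⌉ = 3 shifts, so k ≥ 3.
k = 3 works: Mon-PM→Abara+Greco, Tue-AM→Yilmaz, Tue-PM→Abara+Yoon, Wed-AM→Yilmaz, Wed-PM→Yoon, Thu-AM→Wu, Thu-PM→Wu+Abara, Fri-AM→Greco, Fri-PM→Yilmaz+Greco, Sat-AM→Wu.
Loads: Wu 3, Yilmaz 3, Abara 3, Greco 3, Yoon 2 — all ≤ 3.

3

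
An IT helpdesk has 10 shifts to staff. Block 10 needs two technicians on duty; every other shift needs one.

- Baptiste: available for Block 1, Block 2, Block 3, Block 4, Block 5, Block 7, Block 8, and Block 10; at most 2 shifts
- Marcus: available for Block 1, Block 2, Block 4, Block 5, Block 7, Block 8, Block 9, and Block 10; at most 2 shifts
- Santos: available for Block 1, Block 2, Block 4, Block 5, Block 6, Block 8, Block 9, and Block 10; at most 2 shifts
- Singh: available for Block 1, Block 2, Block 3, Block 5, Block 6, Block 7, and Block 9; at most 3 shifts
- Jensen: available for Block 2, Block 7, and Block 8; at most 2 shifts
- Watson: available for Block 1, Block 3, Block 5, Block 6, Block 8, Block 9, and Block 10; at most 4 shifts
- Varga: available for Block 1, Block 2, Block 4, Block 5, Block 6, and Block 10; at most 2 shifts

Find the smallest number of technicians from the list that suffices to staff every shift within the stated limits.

4

11 slots to fill and no one can take more than 4, so at least ⌈11/4⌉ = 3 technicians are needed.
Any 3 technicians together have capacity at most 4+3+2 = 9 < 11 slots, so 3 can never suffice.
Baptiste, Marcus, Singh, and Watson alone can cover everything: Block 1→Watson, Block 2→Baptiste, Block 3→Singh, Block 4→Baptiste, Block 5→Watson, Block 6→Singh, Block 7→Marcus, Block 8→Watson, Block 9→Singh, Block 10→Marcus+Watson.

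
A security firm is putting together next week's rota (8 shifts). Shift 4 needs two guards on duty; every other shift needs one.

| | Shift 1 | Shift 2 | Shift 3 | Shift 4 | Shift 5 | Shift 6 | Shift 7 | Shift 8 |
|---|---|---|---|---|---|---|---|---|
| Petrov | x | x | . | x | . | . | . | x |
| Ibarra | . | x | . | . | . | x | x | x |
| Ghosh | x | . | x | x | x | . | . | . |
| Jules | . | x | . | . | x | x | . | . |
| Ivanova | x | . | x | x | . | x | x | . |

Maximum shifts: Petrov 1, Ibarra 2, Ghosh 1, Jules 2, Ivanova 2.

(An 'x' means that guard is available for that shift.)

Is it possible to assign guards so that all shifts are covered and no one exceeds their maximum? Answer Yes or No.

Total capacity is 1+2+1+2+2 = 8 but 9 worker-slots are needed — infeasible.

No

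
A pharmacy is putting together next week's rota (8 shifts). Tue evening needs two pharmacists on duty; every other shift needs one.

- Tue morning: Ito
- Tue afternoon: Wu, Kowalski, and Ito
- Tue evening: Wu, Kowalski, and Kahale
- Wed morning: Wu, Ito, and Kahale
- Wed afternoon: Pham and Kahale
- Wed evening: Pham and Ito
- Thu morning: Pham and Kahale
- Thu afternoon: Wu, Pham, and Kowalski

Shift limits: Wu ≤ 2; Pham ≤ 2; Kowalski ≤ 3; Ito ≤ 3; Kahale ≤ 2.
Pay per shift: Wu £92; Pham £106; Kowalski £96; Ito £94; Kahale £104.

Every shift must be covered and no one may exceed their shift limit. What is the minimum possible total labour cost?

£866

Tue morning can only be covered by Ito, so that assignment is forced.
Picking the cheapest available pharmacist for each shift independently would cost £860, but that ignores the shift limits.
An optimal schedule: Tue morning→Ito, Tue afternoon→Wu, Tue evening→Wu+Kowalski, Wed morning→Ito, Wed afternoon→Kahale, Wed evening→Ito, Thu morning→Kahale, Thu afternoon→Kowalski.
Total: 94 + 92 + 92 + 96 + 94 + 104 + 94 + 104 + 96 = £866.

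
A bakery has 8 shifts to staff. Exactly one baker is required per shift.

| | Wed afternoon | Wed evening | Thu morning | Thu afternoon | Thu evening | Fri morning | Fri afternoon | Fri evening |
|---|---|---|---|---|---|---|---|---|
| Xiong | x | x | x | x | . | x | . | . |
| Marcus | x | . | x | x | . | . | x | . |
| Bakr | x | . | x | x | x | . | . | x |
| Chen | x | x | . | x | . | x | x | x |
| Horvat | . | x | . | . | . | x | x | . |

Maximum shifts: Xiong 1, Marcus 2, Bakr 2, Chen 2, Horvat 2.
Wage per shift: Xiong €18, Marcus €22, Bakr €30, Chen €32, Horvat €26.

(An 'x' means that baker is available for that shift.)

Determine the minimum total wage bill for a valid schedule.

€206

Thu evening can only be covered by Bakr, so that assignment is forced.
Picking the cheapest available baker for each shift independently would cost €172, but that ignores the shift limits.
An optimal schedule: Wed afternoon→Marcus, Wed evening→Xiong, Thu morning→Marcus, Thu afternoon→Chen, Thu evening→Bakr, Fri morning→Horvat, Fri afternoon→Horvat, Fri evening→Bakr.
Total: 22 + 18 + 22 + 32 + 30 + 26 + 26 + 30 = €206.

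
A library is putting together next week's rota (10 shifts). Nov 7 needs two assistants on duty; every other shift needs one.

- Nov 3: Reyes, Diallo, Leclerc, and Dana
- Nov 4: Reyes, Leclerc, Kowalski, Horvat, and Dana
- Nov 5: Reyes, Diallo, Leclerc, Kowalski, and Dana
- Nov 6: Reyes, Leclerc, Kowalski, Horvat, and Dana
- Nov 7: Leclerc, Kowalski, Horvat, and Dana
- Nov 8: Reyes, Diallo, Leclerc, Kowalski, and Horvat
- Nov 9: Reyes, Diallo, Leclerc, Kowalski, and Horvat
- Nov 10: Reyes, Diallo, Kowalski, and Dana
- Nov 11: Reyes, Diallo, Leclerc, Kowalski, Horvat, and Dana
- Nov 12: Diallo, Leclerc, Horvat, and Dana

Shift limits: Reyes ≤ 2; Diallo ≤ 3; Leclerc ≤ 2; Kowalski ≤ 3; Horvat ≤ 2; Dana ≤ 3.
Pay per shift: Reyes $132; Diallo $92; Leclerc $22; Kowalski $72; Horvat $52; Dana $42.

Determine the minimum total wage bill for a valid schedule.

Picking the cheapest available assistant for each shift independently would cost $282, but that ignores the shift limits.
An optimal schedule: Nov 3→Leclerc, Nov 4→Dana, Nov 5→Dana, Nov 6→Horvat, Nov 7→Horvat+Kowalski, Nov 8→Kowalski, Nov 9→Kowalski, Nov 10→Dana, Nov 11→Diallo, Nov 12→Leclerc.
Total: 22 + 42 + 42 + 52 + 52 + 72 + 72 + 72 + 42 + 92 + 22 = $582.

$582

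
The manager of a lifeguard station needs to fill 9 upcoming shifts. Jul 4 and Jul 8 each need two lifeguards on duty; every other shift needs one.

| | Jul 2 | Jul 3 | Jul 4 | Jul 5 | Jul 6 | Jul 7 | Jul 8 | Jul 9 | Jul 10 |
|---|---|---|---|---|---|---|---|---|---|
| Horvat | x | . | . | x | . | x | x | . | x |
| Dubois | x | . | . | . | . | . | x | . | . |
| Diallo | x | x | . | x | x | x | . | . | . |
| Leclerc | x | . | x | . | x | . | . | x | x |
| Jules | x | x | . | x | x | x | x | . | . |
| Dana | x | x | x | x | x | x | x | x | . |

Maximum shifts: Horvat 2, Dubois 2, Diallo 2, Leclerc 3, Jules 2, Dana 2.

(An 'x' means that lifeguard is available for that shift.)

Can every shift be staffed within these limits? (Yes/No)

Yes

Jul 4 can only be covered by Leclerc and Dana, so that assignment is forced.
One valid schedule: Jul 2→Dubois, Jul 3→Diallo, Jul 4→Leclerc+Dana, Jul 5→Horvat, Jul 6→Diallo, Jul 7→Jules, Jul 8→Dubois+Jules, Jul 9→Leclerc, Jul 10→Horvat.
Loads: Horvat 2/2, Dubois 2/2, Diallo 2/2, Leclerc 2/3, Jules 2/2, Dana 1/2 — all within limits.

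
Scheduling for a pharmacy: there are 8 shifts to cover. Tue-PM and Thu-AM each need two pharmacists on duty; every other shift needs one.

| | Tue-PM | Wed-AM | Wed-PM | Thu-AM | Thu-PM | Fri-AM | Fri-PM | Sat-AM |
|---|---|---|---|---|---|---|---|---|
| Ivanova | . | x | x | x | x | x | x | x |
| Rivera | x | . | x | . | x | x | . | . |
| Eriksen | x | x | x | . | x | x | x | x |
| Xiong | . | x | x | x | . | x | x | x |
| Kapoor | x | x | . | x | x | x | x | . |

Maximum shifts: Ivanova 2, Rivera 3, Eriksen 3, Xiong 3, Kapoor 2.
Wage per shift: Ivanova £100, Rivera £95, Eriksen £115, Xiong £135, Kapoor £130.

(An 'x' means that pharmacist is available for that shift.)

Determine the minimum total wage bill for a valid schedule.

£1090

Picking the cheapest available pharmacist for each shift independently would cost £1025, but that ignores the shift limits.
An optimal schedule: Tue-PM→Rivera+Eriksen, Wed-AM→Eriksen, Wed-PM→Rivera, Thu-AM→Ivanova+Kapoor, Thu-PM→Rivera, Fri-AM→Kapoor, Fri-PM→Eriksen, Sat-AM→Ivanova.
Total: 95 + 115 + 115 + 95 + 100 + 130 + 95 + 130 + 115 + 100 = £1090.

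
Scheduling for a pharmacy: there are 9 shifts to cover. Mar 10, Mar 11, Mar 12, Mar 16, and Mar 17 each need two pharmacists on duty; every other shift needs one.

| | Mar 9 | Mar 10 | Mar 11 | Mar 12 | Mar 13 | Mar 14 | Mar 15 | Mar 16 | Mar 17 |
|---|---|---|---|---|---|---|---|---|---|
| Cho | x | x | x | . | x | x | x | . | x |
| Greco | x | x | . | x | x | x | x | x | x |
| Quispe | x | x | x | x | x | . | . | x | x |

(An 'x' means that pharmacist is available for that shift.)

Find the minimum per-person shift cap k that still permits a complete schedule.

With 3 pharmacists and 14 worker-slots to fill, someone must work at least ⌈14/3⌉ = 5 shifts, so k ≥ 5.
k = 5 works: Mar 9→Cho, Mar 10→Cho+Greco, Mar 11→Cho+Quispe, Mar 12→Greco+Quispe, Mar 13→Greco, Mar 14→Cho, Mar 15→Cho, Mar 16→Greco+Quispe, Mar 17→Greco+Quispe.
Loads: Cho 5, Greco 5, Quispe 4 — all ≤ 5.

5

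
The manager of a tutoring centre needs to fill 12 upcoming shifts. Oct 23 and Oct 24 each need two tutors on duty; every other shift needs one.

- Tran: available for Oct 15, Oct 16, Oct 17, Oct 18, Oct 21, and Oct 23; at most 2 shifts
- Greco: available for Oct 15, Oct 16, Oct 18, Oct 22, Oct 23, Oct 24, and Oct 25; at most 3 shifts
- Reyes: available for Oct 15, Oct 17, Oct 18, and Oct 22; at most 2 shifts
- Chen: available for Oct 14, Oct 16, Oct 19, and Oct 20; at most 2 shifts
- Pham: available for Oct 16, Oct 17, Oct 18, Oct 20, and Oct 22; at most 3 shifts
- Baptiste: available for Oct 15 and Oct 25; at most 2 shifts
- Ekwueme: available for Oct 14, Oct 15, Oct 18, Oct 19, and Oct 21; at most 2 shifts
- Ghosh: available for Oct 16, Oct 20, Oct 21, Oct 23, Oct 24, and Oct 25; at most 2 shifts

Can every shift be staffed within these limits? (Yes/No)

Oct 24 can only be covered by Greco and Ghosh, so that assignment is forced.
One valid schedule: Oct 14→Chen, Oct 15→Reyes, Oct 16→Pham, Oct 17→Tran, Oct 18→Reyes, Oct 19→Chen, Oct 20→Pham, Oct 21→Tran, Oct 22→Greco, Oct 23→Greco+Ghosh, Oct 24→Greco+Ghosh, Oct 25→Baptiste.
Loads: Tran 2/2, Greco 3/3, Reyes 2/2, Chen 2/2, Pham 2/3, Baptiste 1/2, Ekwueme 0/2, Ghosh 2/2 — all within limits.

Yes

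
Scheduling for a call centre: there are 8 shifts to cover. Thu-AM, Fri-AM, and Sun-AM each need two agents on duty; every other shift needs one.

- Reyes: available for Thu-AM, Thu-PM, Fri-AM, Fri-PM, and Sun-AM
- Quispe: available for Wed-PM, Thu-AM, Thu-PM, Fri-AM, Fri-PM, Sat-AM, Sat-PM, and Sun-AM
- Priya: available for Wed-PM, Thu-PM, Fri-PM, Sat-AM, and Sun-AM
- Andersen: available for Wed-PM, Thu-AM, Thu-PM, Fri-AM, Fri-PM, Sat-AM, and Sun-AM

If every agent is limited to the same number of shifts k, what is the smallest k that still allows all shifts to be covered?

With 4 agents and 11 worker-slots to fill, someone must work at least ⌈11/4⌉ = 3 shifts, so k ≥ 3.
k = 3 works: Wed-PM→Quispe, Thu-AM→Reyes+Quispe, Thu-PM→Reyes, Fri-AM→Reyes+Andersen, Fri-PM→Priya, Sat-AM→Priya, Sat-PM→Quispe, Sun-AM→Priya+Andersen.
Loads: Reyes 3, Quispe 3, Priya 3, Andersen 2 — all ≤ 3.

3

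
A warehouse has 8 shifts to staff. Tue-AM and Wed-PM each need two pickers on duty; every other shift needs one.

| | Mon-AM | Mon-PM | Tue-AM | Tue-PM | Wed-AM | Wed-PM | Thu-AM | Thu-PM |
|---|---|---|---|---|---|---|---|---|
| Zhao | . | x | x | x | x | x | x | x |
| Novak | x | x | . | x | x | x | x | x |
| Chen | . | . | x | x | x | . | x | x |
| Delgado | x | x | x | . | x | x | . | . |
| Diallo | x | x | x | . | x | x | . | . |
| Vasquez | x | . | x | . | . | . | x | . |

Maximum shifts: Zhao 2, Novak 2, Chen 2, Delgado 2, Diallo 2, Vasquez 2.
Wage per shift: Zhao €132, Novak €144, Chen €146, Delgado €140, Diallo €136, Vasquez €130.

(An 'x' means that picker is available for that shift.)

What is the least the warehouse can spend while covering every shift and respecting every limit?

Picking the cheapest available picker for each shift independently would cost €1318, but that ignores the shift limits.
An optimal schedule: Mon-AM→Vasquez, Mon-PM→Diallo, Tue-AM→Diallo+Delgado, Tue-PM→Zhao, Wed-AM→Novak, Wed-PM→Delgado+Novak, Thu-AM→Vasquez, Thu-PM→Zhao.
Total: 130 + 136 + 136 + 140 + 132 + 144 + 140 + 144 + 130 + 132 = €1364.

€1364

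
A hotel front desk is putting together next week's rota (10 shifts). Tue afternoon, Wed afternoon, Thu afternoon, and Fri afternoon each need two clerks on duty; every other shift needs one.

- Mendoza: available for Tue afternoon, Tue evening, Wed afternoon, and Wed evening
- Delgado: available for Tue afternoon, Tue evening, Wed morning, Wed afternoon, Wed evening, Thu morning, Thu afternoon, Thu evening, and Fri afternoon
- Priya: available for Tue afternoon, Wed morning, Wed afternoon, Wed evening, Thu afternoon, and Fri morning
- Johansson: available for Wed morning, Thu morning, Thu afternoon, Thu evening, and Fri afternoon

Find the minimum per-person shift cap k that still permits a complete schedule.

4

With 4 clerks and 14 worker-slots to fill, someone must work at least ⌈14/4⌉ = 4 shifts, so k ≥ 4.
k = 4 works: Tue afternoon→Mendoza+Delgado, Tue evening→Mendoza, Wed morning→Priya, Wed afternoon→Mendoza+Priya, Wed evening→Mendoza, Thu morning→Delgado, Thu afternoon→Priya+Johansson, Thu evening→Delgado, Fri morning→Priya, Fri afternoon→Delgado+Johansson.
Loads: Mendoza 4, Delgado 4, Priya 4, Johansson 2 — all ≤ 4.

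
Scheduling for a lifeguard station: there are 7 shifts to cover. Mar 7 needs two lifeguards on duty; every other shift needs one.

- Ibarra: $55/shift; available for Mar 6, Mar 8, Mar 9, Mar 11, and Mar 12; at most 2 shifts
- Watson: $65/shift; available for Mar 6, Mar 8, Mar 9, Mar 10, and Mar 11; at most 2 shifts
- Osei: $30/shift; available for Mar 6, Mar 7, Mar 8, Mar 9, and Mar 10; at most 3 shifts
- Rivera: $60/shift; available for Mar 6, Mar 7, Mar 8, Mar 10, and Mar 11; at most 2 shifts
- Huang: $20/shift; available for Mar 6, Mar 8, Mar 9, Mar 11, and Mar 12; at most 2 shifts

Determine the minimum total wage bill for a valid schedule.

$300

Mar 7 can only be covered by Osei and Rivera, so that assignment is forced.
Picking the cheapest available lifeguard for each shift independently would cost $220, but that ignores the shift limits.
An optimal schedule: Mar 6→Osei, Mar 7→Osei+Rivera, Mar 8→Ibarra, Mar 9→Huang, Mar 10→Osei, Mar 11→Ibarra, Mar 12→Huang.
Total: 30 + 30 + 60 + 55 + 20 + 30 + 55 + 20 = $300.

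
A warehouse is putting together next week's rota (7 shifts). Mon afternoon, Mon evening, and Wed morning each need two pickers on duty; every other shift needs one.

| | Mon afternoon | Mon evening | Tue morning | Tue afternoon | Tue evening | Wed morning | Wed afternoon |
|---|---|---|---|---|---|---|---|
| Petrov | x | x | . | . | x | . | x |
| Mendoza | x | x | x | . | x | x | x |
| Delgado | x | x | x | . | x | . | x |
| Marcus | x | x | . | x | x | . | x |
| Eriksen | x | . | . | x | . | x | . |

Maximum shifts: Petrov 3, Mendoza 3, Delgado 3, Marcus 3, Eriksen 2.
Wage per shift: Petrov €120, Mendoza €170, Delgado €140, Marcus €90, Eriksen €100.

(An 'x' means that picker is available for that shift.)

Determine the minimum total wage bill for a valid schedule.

Wed morning can only be covered by Mendoza and Eriksen, so that assignment is forced.
Picking the cheapest available picker for each shift independently would cost €1080, but that ignores the shift limits.
An optimal schedule: Mon afternoon→Eriksen+Petrov, Mon evening→Marcus+Petrov, Tue morning→Delgado, Tue afternoon→Marcus, Tue evening→Marcus, Wed morning→Eriksen+Mendoza, Wed afternoon→Petrov.
Total: 100 + 120 + 90 + 120 + 140 + 90 + 90 + 100 + 170 + 120 = €1140.

€1140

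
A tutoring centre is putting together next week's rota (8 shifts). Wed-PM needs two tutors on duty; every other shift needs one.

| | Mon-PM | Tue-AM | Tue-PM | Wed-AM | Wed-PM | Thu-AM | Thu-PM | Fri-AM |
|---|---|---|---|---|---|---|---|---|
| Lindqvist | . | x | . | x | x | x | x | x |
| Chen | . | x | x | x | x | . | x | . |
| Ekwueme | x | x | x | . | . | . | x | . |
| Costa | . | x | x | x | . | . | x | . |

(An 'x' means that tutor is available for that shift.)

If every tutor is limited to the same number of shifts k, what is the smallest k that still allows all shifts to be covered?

3

With 4 tutors and 9 worker-slots to fill, someone must work at least ⌈9/4⌉ = 3 shifts, so k ≥ 3.
k = 3 works: Mon-PM→Ekwueme, Tue-AM→Ekwueme, Tue-PM→Chen, Wed-AM→Chen, Wed-PM→Lindqvist+Chen, Thu-AM→Lindqvist, Thu-PM→Ekwueme, Fri-AM→Lindqvist.
Loads: Lindqvist 3, Chen 3, Ekwueme 3, Costa 0 — all ≤ 3.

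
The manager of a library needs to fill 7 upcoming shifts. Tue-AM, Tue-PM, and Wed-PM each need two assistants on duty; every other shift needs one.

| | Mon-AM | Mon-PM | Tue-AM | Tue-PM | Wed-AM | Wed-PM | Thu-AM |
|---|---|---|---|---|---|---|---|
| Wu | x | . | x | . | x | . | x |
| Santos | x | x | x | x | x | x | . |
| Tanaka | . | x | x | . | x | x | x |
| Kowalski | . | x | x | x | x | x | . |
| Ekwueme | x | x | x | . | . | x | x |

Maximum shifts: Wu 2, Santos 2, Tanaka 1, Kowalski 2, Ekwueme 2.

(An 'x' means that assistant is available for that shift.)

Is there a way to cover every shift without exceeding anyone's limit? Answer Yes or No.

No

Total capacity is 2+2+1+2+2 = 9 but 10 worker-slots are needed — infeasible.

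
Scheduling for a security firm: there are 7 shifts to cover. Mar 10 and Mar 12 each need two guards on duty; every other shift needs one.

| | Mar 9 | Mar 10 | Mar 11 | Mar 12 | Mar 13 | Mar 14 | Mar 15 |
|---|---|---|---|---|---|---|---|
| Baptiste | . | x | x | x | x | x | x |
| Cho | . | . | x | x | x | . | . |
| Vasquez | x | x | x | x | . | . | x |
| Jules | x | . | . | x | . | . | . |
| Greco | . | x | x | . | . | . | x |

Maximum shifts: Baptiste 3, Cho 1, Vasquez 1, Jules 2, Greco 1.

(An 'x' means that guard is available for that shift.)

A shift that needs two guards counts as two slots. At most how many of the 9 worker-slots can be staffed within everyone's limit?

Total capacity across all guards is 3+1+1+2+1 = 8, and 9 slots are needed, so at most 8 can be filled.
An assignment achieving 8: Mar 9→Jules, Mar 10→Baptiste+Vasquez, Mar 11→Cho, Mar 12→Jules, Mar 13→Baptiste, Mar 14→Baptiste, Mar 15→Greco.
Loads: Baptiste 3/3, Cho 1/1, Vasquez 1/1, Jules 2/2, Greco 1/1.

8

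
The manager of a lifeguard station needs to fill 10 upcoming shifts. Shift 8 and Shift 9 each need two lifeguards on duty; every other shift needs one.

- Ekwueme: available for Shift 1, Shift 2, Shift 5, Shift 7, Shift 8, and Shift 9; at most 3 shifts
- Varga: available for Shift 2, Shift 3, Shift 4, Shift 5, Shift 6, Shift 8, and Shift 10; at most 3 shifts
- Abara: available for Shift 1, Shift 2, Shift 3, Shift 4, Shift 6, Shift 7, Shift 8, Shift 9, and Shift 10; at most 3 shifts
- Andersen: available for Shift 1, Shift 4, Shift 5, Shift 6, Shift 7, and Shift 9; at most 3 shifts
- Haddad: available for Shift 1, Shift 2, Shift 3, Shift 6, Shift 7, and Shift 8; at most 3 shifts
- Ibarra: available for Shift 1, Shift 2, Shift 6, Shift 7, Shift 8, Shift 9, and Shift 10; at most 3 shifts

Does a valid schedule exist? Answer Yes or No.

Yes

One valid schedule: Shift 1→Ekwueme, Shift 2→Ekwueme, Shift 3→Varga, Shift 4→Varga, Shift 5→Ekwueme, Shift 6→Abara, Shift 7→Abara, Shift 8→Haddad+Ibarra, Shift 9→Abara+Andersen, Shift 10→Varga.
Loads: Ekwueme 3/3, Varga 3/3, Abara 3/3, Andersen 1/3, Haddad 1/3, Ibarra 1/3 — all within limits.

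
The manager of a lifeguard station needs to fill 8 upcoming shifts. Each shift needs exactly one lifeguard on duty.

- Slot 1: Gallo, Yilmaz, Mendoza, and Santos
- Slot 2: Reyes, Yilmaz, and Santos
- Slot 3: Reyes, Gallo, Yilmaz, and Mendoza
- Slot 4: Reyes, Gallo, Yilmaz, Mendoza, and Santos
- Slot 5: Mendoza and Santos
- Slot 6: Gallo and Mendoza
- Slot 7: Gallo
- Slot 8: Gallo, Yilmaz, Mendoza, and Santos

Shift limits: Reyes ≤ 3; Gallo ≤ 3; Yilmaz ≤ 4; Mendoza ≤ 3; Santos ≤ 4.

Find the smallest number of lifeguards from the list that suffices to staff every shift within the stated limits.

8 slots to fill and no one can take more than 4, so at least ⌈8/4⌉ = 2 lifeguards are needed.
No set of 2 lifeguards can cover every shift (each such set leaves at least one shift with no one available or exceeds a cap).
Reyes, Gallo, and Mendoza alone can cover everything: Slot 1→Gallo, Slot 2→Reyes, Slot 3→Reyes, Slot 4→Reyes, Slot 5→Mendoza, Slot 6→Gallo, Slot 7→Gallo, Slot 8→Mendoza.

3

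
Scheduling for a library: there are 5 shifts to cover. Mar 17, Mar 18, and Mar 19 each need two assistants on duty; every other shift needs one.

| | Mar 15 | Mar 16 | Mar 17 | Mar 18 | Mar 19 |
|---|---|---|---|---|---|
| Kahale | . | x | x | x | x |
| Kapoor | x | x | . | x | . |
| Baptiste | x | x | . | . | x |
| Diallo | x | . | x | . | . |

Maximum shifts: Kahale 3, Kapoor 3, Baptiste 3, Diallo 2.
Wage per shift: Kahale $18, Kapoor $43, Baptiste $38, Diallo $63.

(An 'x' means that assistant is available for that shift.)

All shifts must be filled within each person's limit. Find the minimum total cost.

Mar 17 can only be covered by Kahale and Diallo, so that assignment is forced.
Mar 18 can only be covered by Kahale and Kapoor, so that assignment is forced.
Mar 19 can only be covered by Kahale and Baptiste, so that assignment is forced.
Picking the cheapest available assistant for each shift independently would cost $254, but that ignores the shift limits.
An optimal schedule: Mar 15→Baptiste, Mar 16→Baptiste, Mar 17→Kahale+Diallo, Mar 18→Kahale+Kapoor, Mar 19→Kahale+Baptiste.
Total: 38 + 38 + 18 + 63 + 18 + 43 + 18 + 38 = $274.

$274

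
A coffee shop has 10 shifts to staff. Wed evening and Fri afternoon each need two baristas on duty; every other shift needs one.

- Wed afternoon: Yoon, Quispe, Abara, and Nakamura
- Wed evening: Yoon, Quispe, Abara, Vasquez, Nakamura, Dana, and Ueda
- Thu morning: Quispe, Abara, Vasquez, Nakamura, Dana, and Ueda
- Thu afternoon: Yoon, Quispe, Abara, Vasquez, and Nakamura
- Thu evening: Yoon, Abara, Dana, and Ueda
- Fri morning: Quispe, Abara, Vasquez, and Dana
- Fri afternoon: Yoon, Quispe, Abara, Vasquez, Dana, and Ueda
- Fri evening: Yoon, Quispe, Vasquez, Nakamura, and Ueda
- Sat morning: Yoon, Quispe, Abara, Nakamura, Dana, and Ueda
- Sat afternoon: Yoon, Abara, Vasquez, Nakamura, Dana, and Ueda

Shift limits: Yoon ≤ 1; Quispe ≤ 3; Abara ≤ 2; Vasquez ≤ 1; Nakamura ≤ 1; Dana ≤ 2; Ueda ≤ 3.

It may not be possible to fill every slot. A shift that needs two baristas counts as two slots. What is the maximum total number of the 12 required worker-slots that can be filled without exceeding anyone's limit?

Total capacity across all baristas is 1+3+2+1+1+2+3 = 13, and 12 slots are needed, so at most 12 can be filled.
An assignment achieving 12: Wed afternoon→Yoon, Wed evening→Dana+Ueda, Thu morning→Abara, Thu afternoon→Quispe, Thu evening→Abara, Fri morning→Quispe, Fri afternoon→Vasquez+Dana, Fri evening→Quispe, Sat morning→Nakamura, Sat afternoon→Ueda.
Loads: Yoon 1/1, Quispe 3/3, Abara 2/2, Vasquez 1/1, Nakamura 1/1, Dana 2/2, Ueda 2/3.

12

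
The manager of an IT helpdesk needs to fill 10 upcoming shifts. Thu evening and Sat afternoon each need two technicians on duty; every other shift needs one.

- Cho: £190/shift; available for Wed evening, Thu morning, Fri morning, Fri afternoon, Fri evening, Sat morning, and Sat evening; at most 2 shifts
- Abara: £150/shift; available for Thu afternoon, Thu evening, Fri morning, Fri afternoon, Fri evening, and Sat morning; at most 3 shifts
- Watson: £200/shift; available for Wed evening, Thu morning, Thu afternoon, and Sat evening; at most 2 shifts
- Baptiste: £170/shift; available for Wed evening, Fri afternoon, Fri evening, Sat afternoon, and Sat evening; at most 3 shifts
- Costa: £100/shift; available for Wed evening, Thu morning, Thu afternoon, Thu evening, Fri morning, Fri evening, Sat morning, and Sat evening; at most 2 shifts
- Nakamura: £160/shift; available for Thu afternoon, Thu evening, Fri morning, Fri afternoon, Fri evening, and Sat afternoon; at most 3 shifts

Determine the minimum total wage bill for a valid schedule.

Sat afternoon can only be covered by Baptiste and Nakamura, so that assignment is forced.
Picking the cheapest available technician for each shift independently would cost £1430, but that ignores the shift limits.
An optimal schedule: Wed evening→Baptiste, Thu morning→Costa, Thu afternoon→Abara, Thu evening→Costa+Abara, Fri morning→Nakamura, Fri afternoon→Nakamura, Fri evening→Cho, Sat morning→Abara, Sat afternoon→Nakamura+Baptiste, Sat evening→Baptiste.
Total: 170 + 100 + 150 + 100 + 150 + 160 + 160 + 190 + 150 + 160 + 170 + 170 = £1830.

£1830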